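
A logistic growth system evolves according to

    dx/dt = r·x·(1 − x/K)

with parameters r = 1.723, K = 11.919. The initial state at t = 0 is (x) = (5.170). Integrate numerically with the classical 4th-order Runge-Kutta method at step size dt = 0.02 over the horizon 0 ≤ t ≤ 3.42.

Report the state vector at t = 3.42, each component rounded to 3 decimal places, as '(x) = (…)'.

t=0.000: state=(5.170)
step 1 (dt=0.02): k1=(5.044), k2=(5.055), k3=(5.055), k4=(5.066); state += dt/6·(k1+2k2+2k3+k4)
t=0.020: state=(5.271)
t=0.040: state=(5.373)
t=0.060: state=(5.474)
continuing one RK4 step at a time; state shown every 10 steps (Δt=0.2):
t=0.200: state=(6.192)
t=0.400: state=(7.201)
t=0.600: state=(8.140)
t=0.800: state=(8.969)
t=1.000: state=(9.666)
t=1.200: state=(10.230)
t=1.400: state=(10.671)
t=1.600: state=(11.007)
t=1.800: state=(11.258)
t=2.000: state=(11.443)
t=2.200: state=(11.578)
t=2.400: state=(11.675)
t=2.600: state=(11.745)
t=2.800: state=(11.795)
t=3.000: state=(11.831)
t=3.200: state=(11.857)
t=3.400: state=(11.875)
t=3.420: state=(11.876)

(x) = (11.876)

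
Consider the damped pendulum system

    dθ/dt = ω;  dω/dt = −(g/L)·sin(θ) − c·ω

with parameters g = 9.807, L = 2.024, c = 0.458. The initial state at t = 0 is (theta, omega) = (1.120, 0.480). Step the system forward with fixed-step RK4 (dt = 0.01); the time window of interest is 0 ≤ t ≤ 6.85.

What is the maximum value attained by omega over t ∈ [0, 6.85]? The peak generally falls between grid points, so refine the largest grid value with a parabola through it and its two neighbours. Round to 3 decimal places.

t=0.000: state=(1.120, 0.480)
step 1 (dt=0.01): k1=(0.480, -4.581), k2=(0.457, -4.576), k3=(0.457, -4.575), k4=(0.434, -4.570); state += dt/6·(k1+2k2+2k3+k4)
t=0.010: state=(1.125, 0.434)
t=0.020: state=(1.129, 0.389)
t=0.030: state=(1.132, 0.343)
continuing one RK4 step at a time; state shown every 25 steps (Δt=0.25):
t=0.250: state=(1.101, -0.609)
t=0.500: state=(0.833, -1.492)
t=0.750: state=(0.387, -1.987)
t=1.000: state=(-0.113, -1.920)
t=1.250: state=(-0.529, -1.336)
t=1.500: state=(-0.759, -0.488)
t=1.750: state=(-0.772, 0.373)
t=2.000: state=(-0.587, 1.062)
t=2.250: state=(-0.268, 1.424)
t=2.500: state=(0.090, 1.366)
t=2.750: state=(0.384, 0.938)
t=3.000: state=(0.542, 0.311)
t=3.250: state=(0.539, -0.324)
t=3.500: state=(0.392, -0.811)
t=3.750: state=(0.155, -1.035)
t=4.000: state=(-0.099, -0.950)
t=4.250: state=(-0.299, -0.612)
t=4.500: state=(-0.394, -0.145)
t=4.750: state=(-0.372, 0.308)
t=5.000: state=(-0.251, 0.632)
t=5.250: state=(-0.074, 0.749)
t=5.500: state=(0.105, 0.646)
t=5.750: state=(0.235, 0.375)
t=6.000: state=(0.286, 0.031)
t=6.250: state=(0.253, -0.284)
t=6.500: state=(0.153, -0.488)
t=6.750: state=(0.022, -0.535)
t=6.850: state=(-0.030, -0.509)
largest grid value and its neighbours: omega(2.330)=1.45238, omega(2.340)=1.45276, omega(2.350)=1.45244
parabola through these three points peaks at t≈2.340 with omega≈1.45276

max omega = 1.453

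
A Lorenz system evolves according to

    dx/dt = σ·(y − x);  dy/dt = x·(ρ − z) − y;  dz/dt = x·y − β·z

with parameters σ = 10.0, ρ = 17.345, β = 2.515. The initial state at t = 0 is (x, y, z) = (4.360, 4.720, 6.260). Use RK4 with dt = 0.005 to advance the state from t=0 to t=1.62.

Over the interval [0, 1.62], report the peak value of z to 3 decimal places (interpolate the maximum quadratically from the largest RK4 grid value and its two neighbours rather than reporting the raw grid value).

t=0.000: state=(4.360, 4.720, 6.260)
step 1 (dt=0.005): k1=(3.600, 43.611, 4.835), k2=(4.600, 43.549, 5.324), k3=(4.574, 43.571, 5.332), k4=(5.550, 43.529, 5.831); state += dt/6·(k1+2k2+2k3+k4)
t=0.005: state=(4.383, 4.938, 6.287)
t=0.010: state=(4.415, 5.155, 6.318)
t=0.015: state=(4.457, 5.373, 6.355)
continuing one RK4 step at a time; state shown every 20 steps (Δt=0.1):
t=0.100: state=(6.237, 9.287, 8.124)
t=0.200: state=(9.738, 13.070, 14.614)
t=0.300: state=(11.115, 9.814, 22.976)
t=0.400: state=(7.614, 2.966, 23.133)
t=0.500: state=(3.620, 0.673, 18.733)
t=0.600: state=(1.731, 0.724, 14.703)
t=0.700: state=(1.268, 1.225, 11.553)
t=0.800: state=(1.510, 2.017, 9.176)
t=0.900: state=(2.309, 3.441, 7.589)
t=1.000: state=(3.902, 6.034, 7.194)
t=1.100: state=(6.672, 10.040, 9.400)
t=1.200: state=(10.050, 12.786, 16.262)
t=1.300: state=(10.582, 8.519, 23.241)
t=1.400: state=(6.902, 2.609, 22.247)
t=1.500: state=(3.405, 0.938, 17.978)
t=1.600: state=(1.877, 1.126, 14.191)
t=1.620: state=(1.750, 1.229, 13.536)
largest grid value and its neighbours: z(0.345)=24.18091, z(0.350)=24.18325, z(0.355)=24.16217
parabola through these three points peaks at t≈0.348 with z≈24.18513

max z = 24.185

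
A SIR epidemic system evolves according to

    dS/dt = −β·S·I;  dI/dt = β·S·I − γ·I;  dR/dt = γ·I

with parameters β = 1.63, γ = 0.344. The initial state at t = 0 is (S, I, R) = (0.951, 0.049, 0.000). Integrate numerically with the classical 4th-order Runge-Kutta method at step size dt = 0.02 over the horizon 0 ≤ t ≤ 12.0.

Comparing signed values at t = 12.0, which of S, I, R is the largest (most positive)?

largest component: R

t=0.000: state=(0.951, 0.049, 0.000)
step 1 (dt=0.02): k1=(-0.076, 0.059, 0.017), k2=(-0.077, 0.060, 0.017), k3=(-0.077, 0.060, 0.017), k4=(-0.078, 0.060, 0.017); state += dt/6·(k1+2k2+2k3+k4)
t=0.020: state=(0.949, 0.050, 0.000)
t=0.040: state=(0.948, 0.051, 0.001)
t=0.060: state=(0.946, 0.053, 0.001)
continuing one RK4 step at a time; state shown every 25 steps (Δt=0.5):
t=0.500: state=(0.901, 0.088, 0.011)
t=1.000: state=(0.819, 0.149, 0.032)
t=1.500: state=(0.701, 0.234, 0.064)
t=2.000: state=(0.557, 0.330, 0.113)
t=2.500: state=(0.411, 0.412, 0.177)
t=3.000: state=(0.287, 0.460, 0.253)
t=3.500: state=(0.196, 0.471, 0.333)
t=4.000: state=(0.134, 0.453, 0.413)
t=4.500: state=(0.094, 0.418, 0.488)
t=5.000: state=(0.068, 0.376, 0.556)
t=5.500: state=(0.051, 0.332, 0.617)
t=6.000: state=(0.040, 0.290, 0.670)
t=6.500: state=(0.032, 0.251, 0.717)
t=7.000: state=(0.026, 0.217, 0.757)
t=7.500: state=(0.022, 0.186, 0.792)
t=8.000: state=(0.019, 0.159, 0.821)
t=8.500: state=(0.017, 0.136, 0.847)
t=9.000: state=(0.016, 0.116, 0.868)
t=9.500: state=(0.014, 0.099, 0.887)
t=10.000: state=(0.013, 0.084, 0.903)
t=10.500: state=(0.012, 0.072, 0.916)
t=11.000: state=(0.012, 0.061, 0.927)
t=11.500: state=(0.011, 0.052, 0.937)
t=12.000: state=(0.011, 0.044, 0.945)
compare at T: S=0.011, I=0.044, R=0.945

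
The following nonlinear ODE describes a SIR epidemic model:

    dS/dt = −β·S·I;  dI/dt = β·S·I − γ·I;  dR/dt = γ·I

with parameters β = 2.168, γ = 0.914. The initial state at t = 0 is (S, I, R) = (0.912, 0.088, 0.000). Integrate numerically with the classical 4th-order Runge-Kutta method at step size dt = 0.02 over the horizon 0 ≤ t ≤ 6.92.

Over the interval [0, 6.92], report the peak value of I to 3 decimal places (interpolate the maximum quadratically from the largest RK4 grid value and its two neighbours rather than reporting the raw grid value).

max I = 0.253

t=0.000: state=(0.912, 0.088, 0.000)
step 1 (dt=0.02): k1=(-0.174, 0.094, 0.080), k2=(-0.176, 0.094, 0.081), k3=(-0.176, 0.094, 0.081), k4=(-0.177, 0.095, 0.082); state += dt/6·(k1+2k2+2k3+k4)
t=0.020: state=(0.908, 0.090, 0.002)
t=0.040: state=(0.905, 0.092, 0.003)
t=0.060: state=(0.901, 0.094, 0.005)
continuing one RK4 step at a time; state shown every 25 steps (Δt=0.5):
t=0.500: state=(0.806, 0.142, 0.052)
t=1.000: state=(0.669, 0.200, 0.130)
t=1.500: state=(0.525, 0.242, 0.233)
t=2.000: state=(0.401, 0.253, 0.347)
t=2.500: state=(0.307, 0.234, 0.459)
t=3.000: state=(0.243, 0.199, 0.558)
t=3.500: state=(0.200, 0.160, 0.640)
t=4.000: state=(0.171, 0.124, 0.705)
t=4.500: state=(0.152, 0.093, 0.754)
t=5.000: state=(0.140, 0.069, 0.791)
t=5.500: state=(0.131, 0.051, 0.818)
t=6.000: state=(0.125, 0.037, 0.838)
t=6.500: state=(0.121, 0.027, 0.853)
t=6.920: state=(0.118, 0.020, 0.862)
largest grid value and its neighbours: I(1.880)=0.25306, I(1.900)=0.25311, I(1.920)=0.25310
parabola through these three points peaks at t≈1.907 with I≈0.25311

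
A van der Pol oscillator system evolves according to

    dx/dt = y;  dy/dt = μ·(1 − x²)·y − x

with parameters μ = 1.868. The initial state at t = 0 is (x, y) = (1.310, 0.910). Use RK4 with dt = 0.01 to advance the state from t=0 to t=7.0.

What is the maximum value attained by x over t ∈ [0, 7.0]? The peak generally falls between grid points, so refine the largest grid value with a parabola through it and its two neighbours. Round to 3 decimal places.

max x = 2.019

t=0.000: state=(1.310, 0.910)
step 1 (dt=0.01): k1=(0.910, -2.527), k2=(0.897, -2.535), k3=(0.897, -2.535), k4=(0.885, -2.541); state += dt/6·(k1+2k2+2k3+k4)
t=0.010: state=(1.319, 0.885)
t=0.020: state=(1.328, 0.859)
t=0.030: state=(1.336, 0.834)
continuing one RK4 step at a time; state shown every 25 steps (Δt=0.25):
t=0.250: state=(1.459, 0.304)
t=0.500: state=(1.479, -0.108)
t=0.750: state=(1.420, -0.349)
t=1.000: state=(1.311, -0.516)
t=1.250: state=(1.162, -0.678)
t=1.500: state=(0.967, -0.896)
t=1.750: state=(0.703, -1.253)
t=2.000: state=(0.316, -1.910)
t=2.250: state=(-0.292, -3.020)
t=2.500: state=(-1.152, -3.512)
t=2.750: state=(-1.818, -1.585)
t=3.000: state=(-2.006, -0.167)
t=3.250: state=(-1.987, 0.229)
t=3.500: state=(-1.914, 0.335)
t=3.750: state=(-1.824, 0.383)
t=4.000: state=(-1.723, 0.423)
t=4.250: state=(-1.612, 0.469)
t=4.500: state=(-1.487, 0.531)
t=4.750: state=(-1.344, 0.617)
t=5.000: state=(-1.175, 0.746)
t=5.250: state=(-0.965, 0.956)
t=5.500: state=(-0.684, 1.329)
t=5.750: state=(-0.273, 2.033)
t=6.000: state=(0.374, 3.190)
t=6.250: state=(1.254, 3.437)
t=6.500: state=(1.868, 1.349)
t=6.750: state=(2.017, 0.084)
t=7.000: state=(1.987, -0.249)
largest grid value and its neighbours: x(6.780)=2.01883, x(6.790)=2.01888, x(6.800)=2.01874
parabola through these three points peaks at t≈6.788 with x≈2.01889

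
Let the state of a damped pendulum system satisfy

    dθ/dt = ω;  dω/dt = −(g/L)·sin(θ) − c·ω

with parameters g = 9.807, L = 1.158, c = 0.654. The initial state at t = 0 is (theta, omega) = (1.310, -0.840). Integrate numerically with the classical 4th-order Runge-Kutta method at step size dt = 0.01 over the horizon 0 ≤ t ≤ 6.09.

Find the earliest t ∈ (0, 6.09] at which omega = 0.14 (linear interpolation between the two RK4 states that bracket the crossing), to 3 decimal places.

t=0.000: state=(1.310, -0.840)
step 1 (dt=0.01): k1=(-0.840, -7.633), k2=(-0.878, -7.599), k3=(-0.878, -7.599), k4=(-0.916, -7.564); state += dt/6·(k1+2k2+2k3+k4)
t=0.010: state=(1.301, -0.916)
t=0.020: state=(1.292, -0.991)
t=0.030: state=(1.281, -1.066)
continuing one RK4 step at a time; state shown every 20 steps (Δt=0.2):
t=0.200: state=(1.000, -2.196)
t=0.400: state=(0.469, -2.987)
t=0.600: state=(-0.133, -2.869)
t=0.800: state=(-0.621, -1.907)
t=1.000: state=(-0.871, -0.569)
t=1.100: state=(-0.894, 0.103)
next step: t=1.110: state=(-0.893, 0.168) — omega has crossed 0.14
linear interpolation between t=1.100 (0.10264) and t=1.110 (0.16775) → t≈1.106

t = 1.106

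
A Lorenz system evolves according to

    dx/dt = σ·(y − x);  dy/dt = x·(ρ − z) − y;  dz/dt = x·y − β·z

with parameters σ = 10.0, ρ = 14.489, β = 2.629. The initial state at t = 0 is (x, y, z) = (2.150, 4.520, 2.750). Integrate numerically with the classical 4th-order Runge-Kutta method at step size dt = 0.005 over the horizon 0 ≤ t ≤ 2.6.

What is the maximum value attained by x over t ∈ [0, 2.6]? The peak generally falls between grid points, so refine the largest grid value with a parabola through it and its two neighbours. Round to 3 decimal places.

t=0.000: state=(2.150, 4.520, 2.750)
step 1 (dt=0.005): k1=(23.700, 20.719, 2.488), k2=(23.625, 21.349, 2.854), k3=(23.643, 21.343, 2.854), k4=(23.585, 21.967, 3.227); state += dt/6·(k1+2k2+2k3+k4)
t=0.005: state=(2.268, 4.627, 2.764)
t=0.010: state=(2.386, 4.740, 2.782)
t=0.015: state=(2.504, 4.859, 2.804)
continuing one RK4 step at a time; state shown every 20 steps (Δt=0.1):
t=0.100: state=(4.716, 7.720, 3.990)
t=0.200: state=(8.230, 12.008, 8.885)
t=0.300: state=(10.967, 11.742, 17.794)
t=0.400: state=(8.986, 4.811, 21.322)
t=0.500: state=(4.615, 0.826, 17.869)
t=0.600: state=(1.938, 0.290, 13.856)
t=0.700: state=(0.976, 0.535, 10.698)
t=0.800: state=(0.824, 0.895, 8.278)
t=0.900: state=(1.054, 1.439, 6.459)
t=1.000: state=(1.619, 2.394, 5.189)
t=1.100: state=(2.690, 4.113, 4.602)
t=1.200: state=(4.585, 7.000, 5.322)
t=1.300: state=(7.461, 10.619, 8.889)
t=1.400: state=(10.021, 11.323, 15.878)
t=1.500: state=(9.187, 6.364, 20.123)
t=1.600: state=(5.673, 2.192, 18.102)
t=1.700: state=(3.002, 1.207, 14.482)
t=1.800: state=(1.922, 1.432, 11.394)
t=1.900: state=(1.820, 2.044, 9.034)
t=2.000: state=(2.315, 3.080, 7.404)
t=2.100: state=(3.391, 4.810, 6.677)
t=2.200: state=(5.202, 7.404, 7.458)
t=2.300: state=(7.621, 10.037, 10.808)
t=2.400: state=(9.299, 9.814, 16.142)
t=2.500: state=(8.294, 5.983, 18.743)
t=2.600: state=(5.599, 2.984, 17.027)
largest grid value and its neighbours: x(0.310)=11.01618, x(0.315)=11.01902, x(0.320)=11.00709
parabola through these three points peaks at t≈0.313 with x≈11.01972

max x = 11.020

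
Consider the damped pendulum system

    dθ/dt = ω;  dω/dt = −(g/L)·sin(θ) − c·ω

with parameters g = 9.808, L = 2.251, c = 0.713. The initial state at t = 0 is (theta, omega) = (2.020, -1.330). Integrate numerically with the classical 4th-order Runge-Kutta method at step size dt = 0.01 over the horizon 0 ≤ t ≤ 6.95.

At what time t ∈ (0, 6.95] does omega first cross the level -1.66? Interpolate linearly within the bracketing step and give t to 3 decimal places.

t = 0.110

t=0.000: state=(2.020, -1.330)
step 1 (dt=0.01): k1=(-1.330, -2.977), k2=(-1.345, -2.979), k3=(-1.345, -2.979), k4=(-1.360, -2.980); state += dt/6·(k1+2k2+2k3+k4)
t=0.010: state=(2.007, -1.360)
t=0.020: state=(1.993, -1.390)
t=0.030: state=(1.979, -1.419)
t=0.110: state=(1.856, -1.659)
next step: t=0.120: state=(1.839, -1.689) — omega has crossed -1.66
linear interpolation between t=0.110 (-1.65914) and t=0.120 (-1.68912) → t≈0.110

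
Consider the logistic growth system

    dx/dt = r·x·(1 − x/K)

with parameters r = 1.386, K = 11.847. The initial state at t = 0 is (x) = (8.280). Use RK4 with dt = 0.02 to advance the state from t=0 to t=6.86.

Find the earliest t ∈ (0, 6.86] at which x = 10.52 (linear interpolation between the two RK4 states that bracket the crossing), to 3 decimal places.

t=0.000: state=(8.280)
step 1 (dt=0.02): k1=(3.455), k2=(3.436), k3=(3.436), k4=(3.417); state += dt/6·(k1+2k2+2k3+k4)
t=0.020: state=(8.349)
t=0.040: state=(8.417)
t=0.060: state=(8.484)
continuing one RK4 step at a time; state shown every 25 steps (Δt=0.5):
t=0.500: state=(9.747)
t=0.880: state=(10.510)
next step: t=0.900: state=(10.542) — x has crossed 10.52
linear interpolation between t=0.880 (10.50988) and t=0.900 (10.54241) → t≈0.886

t = 0.886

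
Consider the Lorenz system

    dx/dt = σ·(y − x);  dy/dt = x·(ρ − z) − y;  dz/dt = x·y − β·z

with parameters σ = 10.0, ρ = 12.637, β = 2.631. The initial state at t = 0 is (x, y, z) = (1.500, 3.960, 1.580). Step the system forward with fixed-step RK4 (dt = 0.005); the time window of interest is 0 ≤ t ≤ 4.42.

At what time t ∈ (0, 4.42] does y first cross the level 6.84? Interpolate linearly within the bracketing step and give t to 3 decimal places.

t=0.000: state=(1.500, 3.960, 1.580)
step 1 (dt=0.005): k1=(24.600, 12.625, 1.783), k2=(24.301, 13.267, 2.064), k3=(24.324, 13.256, 2.062), k4=(24.047, 13.887, 2.345); state += dt/6·(k1+2k2+2k3+k4)
t=0.005: state=(1.622, 4.026, 1.590)
t=0.010: state=(1.741, 4.099, 1.603)
t=0.015: state=(1.858, 4.177, 1.619)
t=0.115: state=(4.195, 6.803, 2.736)
next step: t=0.120: state=(4.326, 6.978, 2.846) — y has crossed 6.84
linear interpolation between t=0.115 (6.80303) and t=0.120 (6.97833) → t≈0.116

t = 0.116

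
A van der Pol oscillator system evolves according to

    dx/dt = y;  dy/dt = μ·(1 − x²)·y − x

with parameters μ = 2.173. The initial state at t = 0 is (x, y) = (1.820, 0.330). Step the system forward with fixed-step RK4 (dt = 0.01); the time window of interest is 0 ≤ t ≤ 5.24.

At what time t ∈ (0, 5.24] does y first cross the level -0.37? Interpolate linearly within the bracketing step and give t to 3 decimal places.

t=0.000: state=(1.820, 0.330)
step 1 (dt=0.01): k1=(0.330, -3.478), k2=(0.313, -3.397), k3=(0.313, -3.398), k4=(0.296, -3.318); state += dt/6·(k1+2k2+2k3+k4)
t=0.010: state=(1.823, 0.296)
t=0.020: state=(1.826, 0.264)
t=0.030: state=(1.828, 0.233)
continuing one RK4 step at a time; state shown every 20 steps (Δt=0.2):
t=0.200: state=(1.835, -0.111)
t=0.400: state=(1.794, -0.271)
t=0.600: state=(1.732, -0.340)
t=0.730: state=(1.686, -0.370)
next step: t=0.740: state=(1.682, -0.372) — y has crossed -0.37
linear interpolation between t=0.730 (-0.36974) and t=0.740 (-0.37179) → t≈0.731

t = 0.731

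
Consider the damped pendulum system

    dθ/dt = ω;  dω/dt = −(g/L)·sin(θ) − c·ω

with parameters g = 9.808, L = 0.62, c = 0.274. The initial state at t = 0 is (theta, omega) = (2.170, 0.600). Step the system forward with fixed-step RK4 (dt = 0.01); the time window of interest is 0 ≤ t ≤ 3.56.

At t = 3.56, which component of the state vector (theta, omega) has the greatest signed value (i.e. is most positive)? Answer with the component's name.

t=0.000: state=(2.170, 0.600)
step 1 (dt=0.01): k1=(0.600, -13.228), k2=(0.534, -13.183), k3=(0.534, -13.186), k4=(0.468, -13.144); state += dt/6·(k1+2k2+2k3+k4)
t=0.010: state=(2.175, 0.468)
t=0.020: state=(2.179, 0.337)
t=0.030: state=(2.182, 0.207)
continuing one RK4 step at a time; state shown every 20 steps (Δt=0.2):
t=0.200: state=(2.030, -2.018)
t=0.400: state=(1.341, -4.890)
t=0.600: state=(0.142, -6.638)
t=0.800: state=(-1.065, -4.904)
t=1.000: state=(-1.721, -1.641)
t=1.200: state=(-1.737, 1.457)
t=1.400: state=(-1.145, 4.402)
t=1.600: state=(-0.069, 5.889)
t=1.800: state=(0.985, 4.187)
t=2.000: state=(1.512, 1.029)
t=2.200: state=(1.402, -2.096)
t=2.400: state=(0.706, -4.664)
t=2.600: state=(-0.312, -4.995)
t=2.800: state=(-1.108, -2.678)
t=3.000: state=(-1.337, 0.402)
t=3.200: state=(-0.963, 3.228)
t=3.400: state=(-0.136, 4.671)
t=3.560: state=(0.574, 3.913)
compare at T: theta=0.574, omega=3.913

largest component: omega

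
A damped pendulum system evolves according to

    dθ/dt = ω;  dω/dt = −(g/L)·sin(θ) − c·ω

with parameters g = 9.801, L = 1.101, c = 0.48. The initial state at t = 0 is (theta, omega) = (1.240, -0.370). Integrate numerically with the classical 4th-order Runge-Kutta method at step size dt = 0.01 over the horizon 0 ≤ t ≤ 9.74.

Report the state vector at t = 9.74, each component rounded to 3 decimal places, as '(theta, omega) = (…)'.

t=0.000: state=(1.240, -0.370)
step 1 (dt=0.01): k1=(-0.370, -8.242), k2=(-0.411, -8.217), k3=(-0.411, -8.216), k4=(-0.452, -8.190); state += dt/6·(k1+2k2+2k3+k4)
t=0.010: state=(1.236, -0.452)
t=0.020: state=(1.231, -0.534)
t=0.030: state=(1.225, -0.615)
continuing one RK4 step at a time; state shown every 50 steps (Δt=0.5):
t=0.500: state=(0.221, -3.067)
t=1.000: state=(-0.894, -0.733)
t=1.500: state=(-0.438, 2.180)
t=2.000: state=(0.584, 1.191)
t=2.500: state=(0.480, -1.429)
t=3.000: state=(-0.351, -1.277)
t=3.500: state=(-0.447, 0.868)
t=4.000: state=(0.189, 1.183)
t=4.500: state=(0.385, -0.470)
t=5.000: state=(-0.080, -1.017)
t=5.500: state=(-0.316, 0.199)
t=6.000: state=(0.011, 0.834)
t=6.500: state=(0.250, -0.022)
t=7.000: state=(0.031, -0.660)
t=7.500: state=(-0.192, -0.086)
t=8.000: state=(-0.054, 0.506)
t=8.500: state=(0.143, 0.146)
t=9.000: state=(0.064, -0.376)
t=9.500: state=(-0.102, -0.172)
t=9.740: state=(-0.114, 0.075)

(theta, omega) = (-0.114, 0.075)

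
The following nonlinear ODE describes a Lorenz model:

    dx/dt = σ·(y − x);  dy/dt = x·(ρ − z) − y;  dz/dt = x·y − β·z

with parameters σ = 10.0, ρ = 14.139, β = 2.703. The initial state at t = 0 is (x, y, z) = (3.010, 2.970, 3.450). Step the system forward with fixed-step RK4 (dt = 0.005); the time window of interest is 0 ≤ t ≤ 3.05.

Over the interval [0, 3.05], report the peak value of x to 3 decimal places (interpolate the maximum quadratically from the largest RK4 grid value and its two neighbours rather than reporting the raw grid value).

t=0.000: state=(3.010, 2.970, 3.450)
step 1 (dt=0.005): k1=(-0.400, 29.204, -0.386), k2=(0.340, 29.123, -0.166), k3=(0.320, 29.141, -0.163), k4=(1.041, 29.078, 0.060); state += dt/6·(k1+2k2+2k3+k4)
t=0.005: state=(3.012, 3.116, 3.449)
t=0.010: state=(3.020, 3.261, 3.451)
t=0.015: state=(3.036, 3.406, 3.454)
continuing one RK4 step at a time; state shown every 20 steps (Δt=0.1):
t=0.100: state=(4.094, 6.082, 4.016)
t=0.200: state=(6.764, 9.979, 6.957)
t=0.300: state=(9.806, 12.034, 13.821)
t=0.400: state=(9.931, 7.751, 19.776)
t=0.500: state=(6.468, 2.581, 18.673)
t=0.600: state=(3.306, 1.053, 14.918)
t=0.700: state=(1.880, 1.142, 11.606)
t=0.800: state=(1.584, 1.643, 9.057)
t=0.900: state=(1.906, 2.478, 7.220)
t=1.000: state=(2.748, 3.888, 6.154)
t=1.100: state=(4.257, 6.166, 6.243)
t=1.200: state=(6.544, 9.113, 8.453)
t=1.300: state=(8.897, 10.619, 13.471)
t=1.400: state=(9.180, 7.869, 18.037)
t=1.500: state=(6.802, 3.890, 17.836)
t=1.600: state=(4.243, 2.265, 14.984)
t=1.700: state=(2.936, 2.240, 12.093)
t=1.800: state=(2.703, 2.873, 9.836)
t=1.900: state=(3.203, 4.019, 8.384)
t=2.000: state=(4.335, 5.785, 8.015)
t=2.100: state=(6.060, 7.991, 9.300)
t=2.200: state=(7.894, 9.391, 12.604)
t=2.300: state=(8.532, 8.140, 16.216)
t=2.400: state=(7.219, 5.254, 17.040)
t=2.500: state=(5.232, 3.469, 15.286)
t=2.600: state=(3.940, 3.140, 12.926)
t=2.700: state=(3.584, 3.633, 10.944)
t=2.800: state=(3.972, 4.674, 9.707)
t=2.900: state=(4.949, 6.178, 9.530)
t=3.000: state=(6.331, 7.777, 10.775)
t=3.050: state=(7.023, 8.308, 11.941)
largest grid value and its neighbours: x(0.350)=10.44393, x(0.355)=10.44685, x(0.360)=10.43761
parabola through these three points peaks at t≈0.354 with x≈10.44726

max x = 10.447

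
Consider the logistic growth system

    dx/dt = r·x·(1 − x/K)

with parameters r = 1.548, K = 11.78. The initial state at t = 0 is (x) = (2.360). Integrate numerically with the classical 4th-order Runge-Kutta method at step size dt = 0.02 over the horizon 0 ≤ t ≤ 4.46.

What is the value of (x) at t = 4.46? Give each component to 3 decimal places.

(x) = (11.733)

t=0.000: state=(2.360)
step 1 (dt=0.02): k1=(2.921), k2=(2.948), k3=(2.949), k4=(2.976); state += dt/6·(k1+2k2+2k3+k4)
t=0.020: state=(2.419)
t=0.040: state=(2.479)
t=0.060: state=(2.540)
continuing one RK4 step at a time; state shown every 10 steps (Δt=0.2):
t=0.200: state=(2.998)
t=0.400: state=(3.741)
t=0.600: state=(4.572)
t=0.800: state=(5.461)
t=1.000: state=(6.371)
t=1.200: state=(7.259)
t=1.400: state=(8.085)
t=1.600: state=(8.822)
t=1.800: state=(9.454)
t=2.000: state=(9.979)
t=2.200: state=(10.402)
t=2.400: state=(10.736)
t=2.600: state=(10.996)
t=2.800: state=(11.194)
t=3.000: state=(11.344)
t=3.200: state=(11.457)
t=3.400: state=(11.541)
t=3.600: state=(11.604)
t=3.800: state=(11.650)
t=4.000: state=(11.685)
t=4.200: state=(11.710)
t=4.400: state=(11.728)
t=4.460: state=(11.733)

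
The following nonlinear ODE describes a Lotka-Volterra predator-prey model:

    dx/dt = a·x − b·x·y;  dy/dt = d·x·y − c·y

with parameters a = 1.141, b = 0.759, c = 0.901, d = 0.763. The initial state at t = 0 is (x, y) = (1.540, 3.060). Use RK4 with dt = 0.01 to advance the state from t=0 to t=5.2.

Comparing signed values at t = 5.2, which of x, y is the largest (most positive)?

largest component: x

t=0.000: state=(1.540, 3.060)
step 1 (dt=0.01): k1=(-1.820, 0.839), k2=(-1.814, 0.818), k3=(-1.814, 0.818), k4=(-1.808, 0.798); state += dt/6·(k1+2k2+2k3+k4)
t=0.010: state=(1.522, 3.068)
t=0.020: state=(1.504, 3.076)
t=0.030: state=(1.486, 3.083)
continuing one RK4 step at a time; state shown every 20 steps (Δt=0.2):
t=0.200: state=(1.205, 3.148)
t=0.400: state=(0.941, 3.094)
t=0.600: state=(0.748, 2.937)
t=0.800: state=(0.611, 2.719)
t=1.000: state=(0.518, 2.474)
t=1.200: state=(0.455, 2.224)
t=1.400: state=(0.416, 1.984)
t=1.600: state=(0.393, 1.762)
t=1.800: state=(0.384, 1.561)
t=2.000: state=(0.386, 1.383)
t=2.200: state=(0.398, 1.226)
t=2.400: state=(0.419, 1.089)
t=2.600: state=(0.451, 0.972)
t=2.800: state=(0.492, 0.872)
t=3.000: state=(0.545, 0.788)
t=3.200: state=(0.611, 0.719)
t=3.400: state=(0.691, 0.663)
t=3.600: state=(0.788, 0.619)
t=3.800: state=(0.904, 0.588)
t=4.000: state=(1.040, 0.570)
t=4.200: state=(1.199, 0.564)
t=4.400: state=(1.382, 0.574)
t=4.600: state=(1.588, 0.601)
t=4.800: state=(1.815, 0.650)
t=5.000: state=(2.055, 0.730)
t=5.200: state=(2.291, 0.849)
compare at T: x=2.291, y=0.849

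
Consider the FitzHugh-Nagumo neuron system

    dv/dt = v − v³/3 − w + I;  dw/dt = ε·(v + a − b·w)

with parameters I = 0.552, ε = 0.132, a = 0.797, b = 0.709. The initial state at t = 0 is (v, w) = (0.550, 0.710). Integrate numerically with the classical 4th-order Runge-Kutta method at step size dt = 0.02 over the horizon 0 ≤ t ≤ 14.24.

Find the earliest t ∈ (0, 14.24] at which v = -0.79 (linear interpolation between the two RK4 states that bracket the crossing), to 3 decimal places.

t=0.000: state=(0.550, 0.710)
step 1 (dt=0.02): k1=(0.337, 0.111), k2=(0.338, 0.112), k3=(0.338, 0.112), k4=(0.339, 0.112); state += dt/6·(k1+2k2+2k3+k4)
t=0.020: state=(0.557, 0.712)
t=0.040: state=(0.564, 0.714)
t=0.060: state=(0.570, 0.717)
continuing one RK4 step at a time; state shown every 25 steps (Δt=0.5):
t=0.500: state=(0.731, 0.770)
t=1.000: state=(0.923, 0.840)
t=1.500: state=(1.092, 0.918)
t=2.000: state=(1.208, 1.002)
t=2.500: state=(1.264, 1.088)
t=3.000: state=(1.269, 1.171)
t=3.500: state=(1.237, 1.250)
t=4.000: state=(1.179, 1.322)
t=4.500: state=(1.100, 1.387)
t=5.000: state=(1.000, 1.443)
t=5.500: state=(0.874, 1.489)
t=6.000: state=(0.709, 1.523)
t=6.500: state=(0.481, 1.544)
t=7.000: state=(0.139, 1.545)
t=7.500: state=(-0.408, 1.518)
t=7.740: state=(-0.759, 1.492)
next step: t=7.760: state=(-0.790, 1.489) — v has crossed -0.79
linear interpolation between t=7.740 (-0.75893) and t=7.760 (-0.79009) → t≈7.760

t = 7.760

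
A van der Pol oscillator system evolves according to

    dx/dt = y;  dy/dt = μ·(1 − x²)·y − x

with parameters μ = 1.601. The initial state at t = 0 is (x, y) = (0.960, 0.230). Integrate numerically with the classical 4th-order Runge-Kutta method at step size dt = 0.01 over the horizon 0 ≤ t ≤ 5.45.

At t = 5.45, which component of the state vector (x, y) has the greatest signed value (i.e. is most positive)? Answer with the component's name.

t=0.000: state=(0.960, 0.230)
step 1 (dt=0.01): k1=(0.230, -0.931), k2=(0.225, -0.934), k3=(0.225, -0.934), k4=(0.221, -0.936); state += dt/6·(k1+2k2+2k3+k4)
t=0.010: state=(0.962, 0.221)
t=0.020: state=(0.964, 0.211)
t=0.030: state=(0.966, 0.202)
continuing one RK4 step at a time; state shown every 20 steps (Δt=0.2):
t=0.200: state=(0.987, 0.037)
t=0.400: state=(0.975, -0.161)
t=0.600: state=(0.923, -0.359)
t=0.800: state=(0.830, -0.570)
t=1.000: state=(0.692, -0.815)
t=1.200: state=(0.499, -1.134)
t=1.400: state=(0.231, -1.578)
t=1.600: state=(-0.143, -2.179)
t=1.800: state=(-0.641, -2.761)
t=2.000: state=(-1.203, -2.687)
t=2.200: state=(-1.648, -1.653)
t=2.400: state=(-1.864, -0.577)
t=2.600: state=(-1.913, 0.006)
t=2.800: state=(-1.883, 0.261)
t=3.000: state=(-1.818, 0.378)
t=3.200: state=(-1.735, 0.447)
t=3.400: state=(-1.640, 0.504)
t=3.600: state=(-1.533, 0.562)
t=3.800: state=(-1.414, 0.633)
t=4.000: state=(-1.278, 0.726)
t=4.200: state=(-1.121, 0.856)
t=4.400: state=(-0.932, 1.044)
t=4.600: state=(-0.697, 1.334)
t=4.800: state=(-0.388, 1.789)
t=5.000: state=(0.034, 2.471)
t=5.200: state=(0.606, 3.206)
t=5.400: state=(1.262, 3.115)
t=5.450: state=(1.411, 2.860)
compare at T: x=1.411, y=2.860

largest component: y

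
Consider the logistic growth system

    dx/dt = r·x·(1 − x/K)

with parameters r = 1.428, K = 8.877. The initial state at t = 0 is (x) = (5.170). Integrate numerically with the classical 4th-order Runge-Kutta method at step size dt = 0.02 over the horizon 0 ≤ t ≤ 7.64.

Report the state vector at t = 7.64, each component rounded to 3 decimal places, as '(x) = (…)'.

(x) = (8.877)

t=0.000: state=(5.170)
step 1 (dt=0.02): k1=(3.083), k2=(3.076), k3=(3.076), k4=(3.068); state += dt/6·(k1+2k2+2k3+k4)
t=0.020: state=(5.232)
t=0.040: state=(5.293)
t=0.060: state=(5.354)
continuing one RK4 step at a time; state shown every 25 steps (Δt=0.5):
t=0.500: state=(6.570)
t=1.000: state=(7.575)
t=1.500: state=(8.188)
t=2.000: state=(8.526)
t=2.500: state=(8.701)
t=3.000: state=(8.790)
t=3.500: state=(8.834)
t=4.000: state=(8.856)
t=4.500: state=(8.867)
t=5.000: state=(8.872)
t=5.500: state=(8.875)
t=6.000: state=(8.876)
t=6.500: state=(8.876)
t=7.000: state=(8.877)
t=7.500: state=(8.877)
t=7.640: state=(8.877)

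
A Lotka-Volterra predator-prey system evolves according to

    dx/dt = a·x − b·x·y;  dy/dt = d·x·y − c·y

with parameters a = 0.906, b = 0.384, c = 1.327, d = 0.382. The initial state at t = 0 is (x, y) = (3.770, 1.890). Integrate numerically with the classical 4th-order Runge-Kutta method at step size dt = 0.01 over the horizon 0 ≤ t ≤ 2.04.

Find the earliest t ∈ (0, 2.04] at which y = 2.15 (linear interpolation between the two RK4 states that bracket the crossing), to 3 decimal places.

t=0.000: state=(3.770, 1.890)
step 1 (dt=0.01): k1=(0.680, 0.214), k2=(0.679, 0.216), k3=(0.679, 0.216), k4=(0.678, 0.219); state += dt/6·(k1+2k2+2k3+k4)
t=0.010: state=(3.777, 1.892)
t=0.020: state=(3.784, 1.894)
t=0.030: state=(3.790, 1.897)
continuing one RK4 step at a time; state shown every 10 steps (Δt=0.1):
t=0.100: state=(3.837, 1.914)
t=0.200: state=(3.901, 1.943)
t=0.300: state=(3.961, 1.977)
t=0.400: state=(4.017, 2.017)
t=0.500: state=(4.067, 2.061)
t=0.600: state=(4.110, 2.110)
t=0.670: state=(4.135, 2.147)
next step: t=0.680: state=(4.139, 2.152) — y has crossed 2.15
linear interpolation between t=0.670 (2.14688) and t=0.680 (2.15233) → t≈0.676

t = 0.676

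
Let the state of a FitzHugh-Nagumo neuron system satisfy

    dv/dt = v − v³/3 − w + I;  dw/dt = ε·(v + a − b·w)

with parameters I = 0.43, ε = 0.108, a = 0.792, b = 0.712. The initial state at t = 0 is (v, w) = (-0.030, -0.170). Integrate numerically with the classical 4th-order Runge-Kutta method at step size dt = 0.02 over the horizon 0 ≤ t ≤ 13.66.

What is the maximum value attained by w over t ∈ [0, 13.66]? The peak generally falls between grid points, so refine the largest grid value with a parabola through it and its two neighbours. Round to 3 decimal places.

max w = 1.433

t=0.000: state=(-0.030, -0.170)
step 1 (dt=0.02): k1=(0.570, 0.095), k2=(0.575, 0.096), k3=(0.575, 0.096), k4=(0.580, 0.096); state += dt/6·(k1+2k2+2k3+k4)
t=0.020: state=(-0.019, -0.168)
t=0.040: state=(-0.007, -0.166)
t=0.060: state=(0.005, -0.164)
continuing one RK4 step at a time; state shown every 25 steps (Δt=0.5):
t=0.500: state=(0.323, -0.114)
t=1.000: state=(0.823, -0.038)
t=1.500: state=(1.348, 0.063)
t=2.000: state=(1.665, 0.184)
t=2.500: state=(1.761, 0.310)
t=3.000: state=(1.757, 0.434)
t=3.500: state=(1.718, 0.552)
t=4.000: state=(1.667, 0.662)
t=4.500: state=(1.610, 0.766)
t=5.000: state=(1.550, 0.863)
t=5.500: state=(1.486, 0.953)
t=6.000: state=(1.419, 1.036)
t=6.500: state=(1.347, 1.112)
t=7.000: state=(1.269, 1.181)
t=7.500: state=(1.183, 1.244)
t=8.000: state=(1.085, 1.299)
t=8.500: state=(0.971, 1.346)
t=9.000: state=(0.831, 1.385)
t=9.500: state=(0.648, 1.414)
t=10.000: state=(0.388, 1.431)
t=10.500: state=(-0.014, 1.429)
t=11.000: state=(-0.654, 1.401)
t=11.500: state=(-1.429, 1.334)
t=12.000: state=(-1.881, 1.236)
t=12.500: state=(-1.991, 1.128)
t=13.000: state=(-1.989, 1.022)
t=13.500: state=(-1.961, 0.921)
t=13.660: state=(-1.951, 0.889)
largest grid value and its neighbours: w(10.200)=1.43281, w(10.220)=1.43284, w(10.240)=1.43284
parabola through these three points peaks at t≈10.228 with w≈1.43284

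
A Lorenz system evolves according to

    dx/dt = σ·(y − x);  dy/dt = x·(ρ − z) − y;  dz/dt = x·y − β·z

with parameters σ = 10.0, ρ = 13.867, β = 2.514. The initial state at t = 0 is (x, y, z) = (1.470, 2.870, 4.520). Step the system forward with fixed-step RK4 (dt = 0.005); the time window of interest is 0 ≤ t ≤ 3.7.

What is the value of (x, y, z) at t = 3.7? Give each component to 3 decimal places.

t=0.000: state=(1.470, 2.870, 4.520)
step 1 (dt=0.005): k1=(14.000, 10.870, -7.144), k2=(13.922, 11.197, -6.958), k3=(13.932, 11.194, -6.959), k4=(13.863, 11.519, -6.771); state += dt/6·(k1+2k2+2k3+k4)
t=0.005: state=(1.540, 2.926, 4.485)
t=0.010: state=(1.609, 2.985, 4.452)
t=0.015: state=(1.677, 3.048, 4.421)
continuing one RK4 step at a time; state shown every 40 steps (Δt=0.2):
t=0.200: state=(5.006, 7.548, 5.447)
t=0.400: state=(9.853, 10.342, 16.374)
t=0.600: state=(4.996, 1.879, 16.992)
t=0.800: state=(1.761, 1.354, 10.853)
t=1.000: state=(2.119, 2.785, 7.135)
t=1.200: state=(4.616, 6.537, 6.779)
t=1.400: state=(8.720, 9.850, 14.101)
t=1.600: state=(6.188, 3.578, 17.092)
t=1.800: state=(2.838, 2.244, 11.919)
t=2.000: state=(3.095, 3.824, 8.497)
t=2.200: state=(5.637, 7.370, 9.055)
t=2.400: state=(8.164, 8.139, 15.265)
t=2.600: state=(5.428, 3.661, 15.477)
t=2.800: state=(3.459, 3.278, 11.406)
t=3.000: state=(4.301, 5.247, 9.384)
t=3.200: state=(6.737, 7.906, 11.730)
t=3.400: state=(7.111, 6.155, 15.615)
t=3.600: state=(4.706, 3.791, 13.693)
t=3.700: state=(4.112, 3.838, 12.094)

(x, y, z) = (4.112, 3.838, 12.094)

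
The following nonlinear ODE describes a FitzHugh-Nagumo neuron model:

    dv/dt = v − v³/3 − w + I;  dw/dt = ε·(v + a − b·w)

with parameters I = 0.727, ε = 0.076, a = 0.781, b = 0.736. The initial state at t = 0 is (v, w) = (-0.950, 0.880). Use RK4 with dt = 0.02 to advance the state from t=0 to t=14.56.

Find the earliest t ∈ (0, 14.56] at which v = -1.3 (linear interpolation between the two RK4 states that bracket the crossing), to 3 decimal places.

t = 0.452

t=0.000: state=(-0.950, 0.880)
step 1 (dt=0.02): k1=(-0.817, -0.062), k2=(-0.817, -0.063), k3=(-0.817, -0.063), k4=(-0.817, -0.063); state += dt/6·(k1+2k2+2k3+k4)
t=0.020: state=(-0.966, 0.879)
t=0.040: state=(-0.983, 0.877)
t=0.060: state=(-0.999, 0.876)
t=0.440: state=(-1.292, 0.847)
next step: t=0.460: state=(-1.306, 0.845) — v has crossed -1.3
linear interpolation between t=0.440 (-1.29175) and t=0.460 (-1.30551) → t≈0.452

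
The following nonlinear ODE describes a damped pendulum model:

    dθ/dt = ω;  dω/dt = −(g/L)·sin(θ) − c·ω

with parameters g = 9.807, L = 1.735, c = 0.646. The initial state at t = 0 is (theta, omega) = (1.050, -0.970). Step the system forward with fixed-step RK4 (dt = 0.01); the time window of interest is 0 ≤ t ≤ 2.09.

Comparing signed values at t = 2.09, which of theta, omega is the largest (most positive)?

largest component: omega

t=0.000: state=(1.050, -0.970)
step 1 (dt=0.01): k1=(-0.970, -4.276), k2=(-0.991, -4.249), k3=(-0.991, -4.249), k4=(-1.012, -4.221); state += dt/6·(k1+2k2+2k3+k4)
t=0.010: state=(1.040, -1.012)
t=0.020: state=(1.030, -1.054)
t=0.030: state=(1.019, -1.096)
continuing one RK4 step at a time; state shown every 10 steps (Δt=0.1):
t=0.100: state=(0.933, -1.368)
t=0.200: state=(0.779, -1.696)
t=0.300: state=(0.596, -1.937)
t=0.400: state=(0.395, -2.076)
t=0.500: state=(0.185, -2.102)
t=0.600: state=(-0.022, -2.014)
t=0.700: state=(-0.214, -1.822)
t=0.800: state=(-0.383, -1.545)
t=0.900: state=(-0.521, -1.208)
t=1.000: state=(-0.624, -0.834)
t=1.100: state=(-0.688, -0.447)
t=1.200: state=(-0.713, -0.065)
t=1.300: state=(-0.701, 0.296)
t=1.400: state=(-0.655, 0.622)
t=1.500: state=(-0.579, 0.901)
t=1.600: state=(-0.477, 1.120)
t=1.700: state=(-0.357, 1.272)
t=1.800: state=(-0.225, 1.349)
t=1.900: state=(-0.089, 1.350)
t=2.000: state=(0.043, 1.278)
t=2.090: state=(0.153, 1.157)
compare at T: theta=0.153, omega=1.157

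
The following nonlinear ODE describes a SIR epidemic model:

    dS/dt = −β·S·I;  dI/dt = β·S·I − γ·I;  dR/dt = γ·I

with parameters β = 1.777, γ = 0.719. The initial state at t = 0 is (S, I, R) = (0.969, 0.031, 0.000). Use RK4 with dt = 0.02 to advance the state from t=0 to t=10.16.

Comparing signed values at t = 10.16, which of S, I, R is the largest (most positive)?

t=0.000: state=(0.969, 0.031, 0.000)
step 1 (dt=0.02): k1=(-0.053, 0.031, 0.022), k2=(-0.054, 0.031, 0.023), k3=(-0.054, 0.031, 0.023), k4=(-0.054, 0.032, 0.023); state += dt/6·(k1+2k2+2k3+k4)
t=0.020: state=(0.968, 0.032, 0.000)
t=0.040: state=(0.967, 0.032, 0.001)
t=0.060: state=(0.966, 0.033, 0.001)
continuing one RK4 step at a time; state shown every 25 steps (Δt=0.5):
t=0.500: state=(0.935, 0.050, 0.014)
t=1.000: state=(0.883, 0.079, 0.037)
t=1.500: state=(0.810, 0.117, 0.072)
t=2.000: state=(0.716, 0.162, 0.123)
t=2.500: state=(0.608, 0.203, 0.188)
t=3.000: state=(0.501, 0.232, 0.267)
t=3.500: state=(0.405, 0.242, 0.353)
t=4.000: state=(0.327, 0.234, 0.439)
t=4.500: state=(0.268, 0.212, 0.519)
t=5.000: state=(0.225, 0.184, 0.591)
t=5.500: state=(0.194, 0.155, 0.652)
t=6.000: state=(0.171, 0.127, 0.702)
t=6.500: state=(0.154, 0.102, 0.743)
t=7.000: state=(0.142, 0.081, 0.776)
t=7.500: state=(0.133, 0.064, 0.802)
t=8.000: state=(0.127, 0.050, 0.823)
t=8.500: state=(0.122, 0.039, 0.839)
t=9.000: state=(0.118, 0.030, 0.851)
t=9.500: state=(0.115, 0.024, 0.861)
t=10.000: state=(0.113, 0.018, 0.869)
t=10.160: state=(0.113, 0.017, 0.871)
compare at T: S=0.113, I=0.017, R=0.871

largest component: R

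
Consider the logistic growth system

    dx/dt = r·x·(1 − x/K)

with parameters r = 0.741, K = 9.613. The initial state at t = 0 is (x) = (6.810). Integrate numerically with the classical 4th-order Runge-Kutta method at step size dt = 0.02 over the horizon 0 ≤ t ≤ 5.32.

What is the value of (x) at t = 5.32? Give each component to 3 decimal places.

(x) = (9.537)

t=0.000: state=(6.810)
step 1 (dt=0.02): k1=(1.471), k2=(1.467), k3=(1.467), k4=(1.462); state += dt/6·(k1+2k2+2k3+k4)
t=0.020: state=(6.839)
t=0.040: state=(6.868)
t=0.060: state=(6.897)
continuing one RK4 step at a time; state shown every 10 steps (Δt=0.2):
t=0.200: state=(7.095)
t=0.400: state=(7.361)
t=0.600: state=(7.606)
t=0.800: state=(7.831)
t=1.000: state=(8.036)
t=1.200: state=(8.222)
t=1.400: state=(8.389)
t=1.600: state=(8.539)
t=1.800: state=(8.673)
t=2.000: state=(8.791)
t=2.200: state=(8.896)
t=2.400: state=(8.988)
t=2.600: state=(9.069)
t=2.800: state=(9.141)
t=3.000: state=(9.203)
t=3.200: state=(9.257)
t=3.400: state=(9.305)
t=3.600: state=(9.346)
t=3.800: state=(9.382)
t=4.000: state=(9.413)
t=4.200: state=(9.440)
t=4.400: state=(9.464)
t=4.600: state=(9.484)
t=4.800: state=(9.501)
t=5.000: state=(9.517)
t=5.200: state=(9.530)
t=5.320: state=(9.537)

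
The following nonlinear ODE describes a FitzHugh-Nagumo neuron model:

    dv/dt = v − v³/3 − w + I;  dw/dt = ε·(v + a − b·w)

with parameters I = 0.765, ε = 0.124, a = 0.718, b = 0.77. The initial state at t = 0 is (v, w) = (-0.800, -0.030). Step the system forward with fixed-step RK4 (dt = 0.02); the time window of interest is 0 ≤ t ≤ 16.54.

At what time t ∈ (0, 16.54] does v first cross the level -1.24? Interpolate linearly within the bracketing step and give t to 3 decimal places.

t = 15.165

t=0.000: state=(-0.800, -0.030)
step 1 (dt=0.02): k1=(0.166, -0.007), k2=(0.166, -0.007), k3=(0.166, -0.007), k4=(0.167, -0.007); state += dt/6·(k1+2k2+2k3+k4)
t=0.020: state=(-0.797, -0.030)
t=0.040: state=(-0.793, -0.030)
t=0.060: state=(-0.790, -0.030)
continuing one RK4 step at a time; state shown every 50 steps (Δt=1):
t=1.000: state=(-0.590, -0.025)
t=2.000: state=(-0.206, 0.012)
t=3.000: state=(0.656, 0.117)
t=4.000: state=(1.690, 0.339)
t=5.000: state=(1.828, 0.606)
t=6.000: state=(1.742, 0.847)
t=7.000: state=(1.635, 1.055)
t=8.000: state=(1.521, 1.230)
t=9.000: state=(1.400, 1.376)
t=10.000: state=(1.268, 1.493)
t=11.000: state=(1.117, 1.583)
t=12.000: state=(0.928, 1.645)
t=13.000: state=(0.655, 1.675)
t=14.000: state=(0.146, 1.658)
t=15.000: state=(-1.007, 1.548)
t=15.160: state=(-1.234, 1.516)
next step: t=15.180: state=(-1.261, 1.512) — v has crossed -1.24
linear interpolation between t=15.160 (-1.23361) and t=15.180 (-1.26061) → t≈15.165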